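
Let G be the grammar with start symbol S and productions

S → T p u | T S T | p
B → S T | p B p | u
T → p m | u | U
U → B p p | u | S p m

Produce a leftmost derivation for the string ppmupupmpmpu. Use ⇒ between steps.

S ⇒ Tpu ⇒ Upu ⇒ Spmpu ⇒ TSTpmpu ⇒ USTpmpu ⇒ SpmSTpmpu ⇒ ppmSTpmpu ⇒ ppmTpuTpmpu ⇒ ppmUpuTpmpu ⇒ ppmupuTpmpu ⇒ ppmupupmpmpu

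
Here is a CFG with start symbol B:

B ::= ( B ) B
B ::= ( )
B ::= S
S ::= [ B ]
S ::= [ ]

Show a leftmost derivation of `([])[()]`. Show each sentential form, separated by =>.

B => (B)B => (S)B => ([])B => ([])S => ([])[B] => ([])[()]

B => (B)B   [B ::= ( B ) B]
(B)B => (S)B   [B ::= S]
(S)B => ([])B   [S ::= [ ]]
([])B => ([])S   [B ::= S]
([])S => ([])[B]   [S ::= [ B ]]
([])[B] => ([])[()]   [B ::= ( )]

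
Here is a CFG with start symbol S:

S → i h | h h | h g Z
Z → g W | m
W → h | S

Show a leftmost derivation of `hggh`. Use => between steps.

S=>hgZ=>hggW=>hggh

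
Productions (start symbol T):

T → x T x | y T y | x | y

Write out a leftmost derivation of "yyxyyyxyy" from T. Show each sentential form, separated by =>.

T => yTy   [T → y T y]
yTy => yyTyy   [T → y T y]
yyTyy => yyxTxyy   [T → x T x]
yyxTxyy => yyxyTyxyy   [T → y T y]
yyxyTyxyy => yyxyyyxyy   [T → y]

T=>yTy=>yyTyy=>yyxTxyy=>yyxyTyxyy=>yyxyyyxyy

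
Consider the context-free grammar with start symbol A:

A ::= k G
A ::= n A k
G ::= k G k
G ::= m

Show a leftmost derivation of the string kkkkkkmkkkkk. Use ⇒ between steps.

A ⇒ kG   [A ::= k G]
kG ⇒ kkGk   [G ::= k G k]
kkGk ⇒ kkkGkk   [G ::= k G k]
kkkGkk ⇒ kkkkGkkk   [G ::= k G k]
kkkkGkkk ⇒ kkkkkGkkkk   [G ::= k G k]
kkkkkGkkkk ⇒ kkkkkkGkkkkk   [G ::= k G k]
kkkkkkGkkkkk ⇒ kkkkkkmkkkkk   [G ::= m]

A⇒kG⇒kkGk⇒kkkGkk⇒kkkkGkkk⇒kkkkkGkkkk⇒kkkkkkGkkkkk⇒kkkkkkmkkkkk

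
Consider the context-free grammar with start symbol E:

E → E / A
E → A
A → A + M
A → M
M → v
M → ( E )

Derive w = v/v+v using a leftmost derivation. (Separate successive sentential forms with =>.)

E => E/A => A/A => M/A => v/A => v/A+M => v/M+M => v/v+M => v/v+v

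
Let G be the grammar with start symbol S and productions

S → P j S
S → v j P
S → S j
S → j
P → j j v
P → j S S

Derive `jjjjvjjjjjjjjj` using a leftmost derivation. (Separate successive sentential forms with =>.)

S => PjS => jSSjS => jSjSjS => jPjSjSjS => jjSSjSjSjS => jjPjSSjSjSjS => jjjjvjSSjSjSjS => jjjjvjjSjSjSjS => jjjjvjjjjSjSjS => jjjjvjjjjjjSjS => jjjjvjjjjjjjjS => jjjjvjjjjjjjjj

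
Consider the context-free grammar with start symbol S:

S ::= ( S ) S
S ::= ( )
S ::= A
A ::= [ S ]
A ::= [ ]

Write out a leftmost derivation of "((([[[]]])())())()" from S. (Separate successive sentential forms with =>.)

S => (S)S   [S ::= ( S ) S]
(S)S => ((S)S)S   [S ::= ( S ) S]
((S)S)S => (((S)S)S)S   [S ::= ( S ) S]
(((S)S)S)S => (((A)S)S)S   [S ::= A]
(((A)S)S)S => ((([S])S)S)S   [A ::= [ S ]]
((([S])S)S)S => ((([A])S)S)S   [S ::= A]
((([A])S)S)S => ((([[S]])S)S)S   [A ::= [ S ]]
((([[S]])S)S)S => ((([[A]])S)S)S   [S ::= A]
((([[A]])S)S)S => ((([[[]]])S)S)S   [A ::= [ ]]
((([[[]]])S)S)S => ((([[[]]])())S)S   [S ::= ( )]
((([[[]]])())S)S => ((([[[]]])())())S   [S ::= ( )]
((([[[]]])())())S => ((([[[]]])())())()   [S ::= ( )]

S => (S)S => ((S)S)S => (((S)S)S)S => (((A)S)S)S => ((([S])S)S)S => ((([A])S)S)S => ((([[S]])S)S)S => ((([[A]])S)S)S => ((([[[]]])S)S)S => ((([[[]]])())S)S => ((([[[]]])())())S => ((([[[]]])())())()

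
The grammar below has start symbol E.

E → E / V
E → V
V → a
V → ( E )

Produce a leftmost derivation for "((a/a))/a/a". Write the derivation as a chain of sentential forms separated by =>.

E => E/V   [E → E / V]
E/V => E/V/V   [E → E / V]
E/V/V => V/V/V   [E → V]
V/V/V => (E)/V/V   [V → ( E )]
(E)/V/V => (V)/V/V   [E → V]
(V)/V/V => ((E))/V/V   [V → ( E )]
((E))/V/V => ((E/V))/V/V   [E → E / V]
((E/V))/V/V => ((V/V))/V/V   [E → V]
((V/V))/V/V => ((a/V))/V/V   [V → a]
((a/V))/V/V => ((a/a))/V/V   [V → a]
((a/a))/V/V => ((a/a))/a/V   [V → a]
((a/a))/a/V => ((a/a))/a/a   [V → a]

E => E/V => E/V/V => V/V/V => (E)/V/V => (V)/V/V => ((E))/V/V => ((E/V))/V/V => ((V/V))/V/V => ((a/V))/V/V => ((a/a))/V/V => ((a/a))/a/V => ((a/a))/a/a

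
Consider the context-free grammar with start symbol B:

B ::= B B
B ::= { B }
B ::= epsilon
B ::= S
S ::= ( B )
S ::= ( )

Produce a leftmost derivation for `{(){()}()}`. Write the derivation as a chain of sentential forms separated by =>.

B => {B} => {BB} => {BBB} => {SBB} => {()BB} => {(){B}B} => {(){S}B} => {(){()}B} => {(){()}S} => {(){()}()}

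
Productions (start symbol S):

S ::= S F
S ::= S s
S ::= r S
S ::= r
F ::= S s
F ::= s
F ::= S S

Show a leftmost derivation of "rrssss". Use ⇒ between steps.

S ⇒ SF   [S ::= S F]
SF ⇒ SFF   [S ::= S F]
SFF ⇒ SFFF   [S ::= S F]
SFFF ⇒ rFFF   [S ::= r]
rFFF ⇒ rSsFF   [F ::= S s]
rSsFF ⇒ rSssFF   [S ::= S s]
rSssFF ⇒ rrssFF   [S ::= r]
rrssFF ⇒ rrsssF   [F ::= s]
rrsssF ⇒ rrssss   [F ::= s]

S ⇒ SF ⇒ SFF ⇒ SFFF ⇒ rFFF ⇒ rSsFF ⇒ rSssFF ⇒ rrssFF ⇒ rrsssF ⇒ rrssss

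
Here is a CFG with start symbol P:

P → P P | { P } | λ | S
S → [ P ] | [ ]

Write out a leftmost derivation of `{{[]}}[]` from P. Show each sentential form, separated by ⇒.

P ⇒ PP ⇒ {P}P ⇒ {{P}}P ⇒ {{S}}P ⇒ {{[]}}P ⇒ {{[]}}S ⇒ {{[]}}[]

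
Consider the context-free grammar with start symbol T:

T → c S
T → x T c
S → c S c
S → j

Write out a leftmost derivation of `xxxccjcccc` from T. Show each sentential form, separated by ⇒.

T ⇒ xTc   [T → x T c]
xTc ⇒ xxTcc   [T → x T c]
xxTcc ⇒ xxxTccc   [T → x T c]
xxxTccc ⇒ xxxcSccc   [T → c S]
xxxcSccc ⇒ xxxccScccc   [S → c S c]
xxxccScccc ⇒ xxxccjcccc   [S → j]

T ⇒ xTc ⇒ xxTcc ⇒ xxxTccc ⇒ xxxcSccc ⇒ xxxccScccc ⇒ xxxccjcccc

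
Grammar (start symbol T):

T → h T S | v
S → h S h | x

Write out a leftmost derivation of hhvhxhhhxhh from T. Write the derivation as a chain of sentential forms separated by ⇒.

T ⇒ hTS ⇒ hhTSS ⇒ hhvSS ⇒ hhvhShS ⇒ hhvhxhS ⇒ hhvhxhhSh ⇒ hhvhxhhhShh ⇒ hhvhxhhhxhh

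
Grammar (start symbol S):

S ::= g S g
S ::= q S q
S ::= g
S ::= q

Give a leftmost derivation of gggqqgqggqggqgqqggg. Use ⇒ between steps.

S ⇒ gSg   [S ::= g S g]
gSg ⇒ ggSgg   [S ::= g S g]
ggSgg ⇒ gggSggg   [S ::= g S g]
gggSggg ⇒ gggqSqggg   [S ::= q S q]
gggqSqggg ⇒ gggqqSqqggg   [S ::= q S q]
gggqqSqqggg ⇒ gggqqgSgqqggg   [S ::= g S g]
gggqqgSgqqggg ⇒ gggqqgqSqgqqggg   [S ::= q S q]
gggqqgqSqgqqggg ⇒ gggqqgqgSgqgqqggg   [S ::= g S g]
gggqqgqgSgqgqqggg ⇒ gggqqgqggSggqgqqggg   [S ::= g S g]
gggqqgqggSggqgqqggg ⇒ gggqqgqggqggqgqqggg   [S ::= q]

S ⇒ gSg ⇒ ggSgg ⇒ gggSggg ⇒ gggqSqggg ⇒ gggqqSqqggg ⇒ gggqqgSgqqggg ⇒ gggqqgqSqgqqggg ⇒ gggqqgqgSgqgqqggg ⇒ gggqqgqggSggqgqqggg ⇒ gggqqgqggqggqgqqggg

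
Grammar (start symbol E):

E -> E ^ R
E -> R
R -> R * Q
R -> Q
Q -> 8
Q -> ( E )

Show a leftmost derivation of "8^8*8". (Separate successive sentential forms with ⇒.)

E ⇒ E^R ⇒ R^R ⇒ Q^R ⇒ 8^R ⇒ 8^R*Q ⇒ 8^Q*Q ⇒ 8^8*Q ⇒ 8^8*8

E ⇒ E^R   [E -> E ^ R]
E^R ⇒ R^R   [E -> R]
R^R ⇒ Q^R   [R -> Q]
Q^R ⇒ 8^R   [Q -> 8]
8^R ⇒ 8^R*Q   [R -> R * Q]
8^R*Q ⇒ 8^Q*Q   [R -> Q]
8^Q*Q ⇒ 8^8*Q   [Q -> 8]
8^8*Q ⇒ 8^8*8   [Q -> 8]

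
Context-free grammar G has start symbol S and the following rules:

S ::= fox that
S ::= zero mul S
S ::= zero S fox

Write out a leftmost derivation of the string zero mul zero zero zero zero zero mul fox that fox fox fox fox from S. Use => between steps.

S => zero mul S => zero mul zero S fox => zero mul zero zero S fox fox => zero mul zero zero zero S fox fox fox => zero mul zero zero zero zero S fox fox fox fox => zero mul zero zero zero zero zero mul S fox fox fox fox => zero mul zero zero zero zero zero mul fox that fox fox fox fox

S => zero mul S   [S ::= zero mul S]
zero mul S => zero mul zero S fox   [S ::= zero S fox]
zero mul zero S fox => zero mul zero zero S fox fox   [S ::= zero S fox]
zero mul zero zero S fox fox => zero mul zero zero zero S fox fox fox   [S ::= zero S fox]
zero mul zero zero zero S fox fox fox => zero mul zero zero zero zero S fox fox fox fox   [S ::= zero S fox]
zero mul zero zero zero zero S fox fox fox fox => zero mul zero zero zero zero zero mul S fox fox fox fox   [S ::= zero mul S]
zero mul zero zero zero zero zero mul S fox fox fox fox => zero mul zero zero zero zero zero mul fox that fox fox fox fox   [S ::= fox that]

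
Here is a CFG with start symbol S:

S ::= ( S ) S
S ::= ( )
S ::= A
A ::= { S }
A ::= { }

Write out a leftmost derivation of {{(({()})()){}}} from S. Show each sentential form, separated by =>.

S=>A=>{S}=>{A}=>{{S}}=>{{(S)S}}=>{{((S)S)S}}=>{{((A)S)S}}=>{{(({S})S)S}}=>{{(({()})S)S}}=>{{(({()})())S}}=>{{(({()})())A}}=>{{(({()})()){}}}

S => A   [S ::= A]
A => {S}   [A ::= { S }]
{S} => {A}   [S ::= A]
{A} => {{S}}   [A ::= { S }]
{{S}} => {{(S)S}}   [S ::= ( S ) S]
{{(S)S}} => {{((S)S)S}}   [S ::= ( S ) S]
{{((S)S)S}} => {{((A)S)S}}   [S ::= A]
{{((A)S)S}} => {{(({S})S)S}}   [A ::= { S }]
{{(({S})S)S}} => {{(({()})S)S}}   [S ::= ( )]
{{(({()})S)S}} => {{(({()})())S}}   [S ::= ( )]
{{(({()})())S}} => {{(({()})())A}}   [S ::= A]
{{(({()})())A}} => {{(({()})()){}}}   [A ::= { }]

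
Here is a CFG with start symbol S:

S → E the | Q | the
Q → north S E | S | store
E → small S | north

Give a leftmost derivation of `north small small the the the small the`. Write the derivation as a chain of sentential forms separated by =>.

S => Q => north S E => north E the E => north small S the E => north small E the the E => north small small S the the E => north small small the the the E => north small small the the the small S => north small small the the the small the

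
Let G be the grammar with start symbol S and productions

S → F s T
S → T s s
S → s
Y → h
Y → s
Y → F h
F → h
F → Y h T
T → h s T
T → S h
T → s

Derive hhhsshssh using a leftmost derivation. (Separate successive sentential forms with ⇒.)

S⇒FsT⇒YhTsT⇒FhhTsT⇒hhhTsT⇒hhhssT⇒hhhssSh⇒hhhssFsTh⇒hhhsshsTh⇒hhhsshssh

S ⇒ FsT   [S → F s T]
FsT ⇒ YhTsT   [F → Y h T]
YhTsT ⇒ FhhTsT   [Y → F h]
FhhTsT ⇒ hhhTsT   [F → h]
hhhTsT ⇒ hhhssT   [T → s]
hhhssT ⇒ hhhssSh   [T → S h]
hhhssSh ⇒ hhhssFsTh   [S → F s T]
hhhssFsTh ⇒ hhhsshsTh   [F → h]
hhhsshsTh ⇒ hhhsshssh   [T → s]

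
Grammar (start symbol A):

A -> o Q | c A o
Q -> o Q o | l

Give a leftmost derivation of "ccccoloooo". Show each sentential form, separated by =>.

A => cAo => ccAoo => cccAooo => ccccAoooo => ccccoQoooo => ccccoloooo

A => cAo   [A -> c A o]
cAo => ccAoo   [A -> c A o]
ccAoo => cccAooo   [A -> c A o]
cccAooo => ccccAoooo   [A -> c A o]
ccccAoooo => ccccoQoooo   [A -> o Q]
ccccoQoooo => ccccoloooo   [Q -> l]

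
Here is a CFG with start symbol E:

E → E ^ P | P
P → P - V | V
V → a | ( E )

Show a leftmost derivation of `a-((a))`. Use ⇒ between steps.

E ⇒ P ⇒ P-V ⇒ V-V ⇒ a-V ⇒ a-(E) ⇒ a-(P) ⇒ a-(V) ⇒ a-((E)) ⇒ a-((P)) ⇒ a-((V)) ⇒ a-((a))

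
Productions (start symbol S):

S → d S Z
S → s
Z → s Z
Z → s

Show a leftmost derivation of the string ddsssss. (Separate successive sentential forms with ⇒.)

S ⇒ dSZ ⇒ ddSZZ ⇒ ddsZZ ⇒ ddssZ ⇒ ddsssZ ⇒ ddssssZ ⇒ ddsssss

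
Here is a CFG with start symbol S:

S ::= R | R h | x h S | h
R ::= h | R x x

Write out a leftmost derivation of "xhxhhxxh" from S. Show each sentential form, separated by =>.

S => xhS   [S ::= x h S]
xhS => xhxhS   [S ::= x h S]
xhxhS => xhxhRh   [S ::= R h]
xhxhRh => xhxhRxxh   [R ::= R x x]
xhxhRxxh => xhxhhxxh   [R ::= h]

S=>xhS=>xhxhS=>xhxhRh=>xhxhRxxh=>xhxhhxxh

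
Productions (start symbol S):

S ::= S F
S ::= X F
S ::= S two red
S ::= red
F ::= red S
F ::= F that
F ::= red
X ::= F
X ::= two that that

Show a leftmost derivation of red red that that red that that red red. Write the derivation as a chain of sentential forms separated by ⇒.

S ⇒ S F ⇒ X F F ⇒ F F F ⇒ F that F F ⇒ F that that F F ⇒ red S that that F F ⇒ red X F that that F F ⇒ red F F that that F F ⇒ red F that F that that F F ⇒ red F that that F that that F F ⇒ red red that that F that that F F ⇒ red red that that red that that F F ⇒ red red that that red that that red F ⇒ red red that that red that that red red

S ⇒ S F   [S ::= S F]
S F ⇒ X F F   [S ::= X F]
X F F ⇒ F F F   [X ::= F]
F F F ⇒ F that F F   [F ::= F that]
F that F F ⇒ F that that F F   [F ::= F that]
F that that F F ⇒ red S that that F F   [F ::= red S]
red S that that F F ⇒ red X F that that F F   [S ::= X F]
red X F that that F F ⇒ red F F that that F F   [X ::= F]
red F F that that F F ⇒ red F that F that that F F   [F ::= F that]
red F that F that that F F ⇒ red F that that F that that F F   [F ::= F that]
red F that that F that that F F ⇒ red red that that F that that F F   [F ::= red]
red red that that F that that F F ⇒ red red that that red that that F F   [F ::= red]
red red that that red that that F F ⇒ red red that that red that that red F   [F ::= red]
red red that that red that that red F ⇒ red red that that red that that red red   [F ::= red]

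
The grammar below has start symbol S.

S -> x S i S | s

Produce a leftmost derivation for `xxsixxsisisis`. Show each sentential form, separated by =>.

S => xSiS   [S -> x S i S]
xSiS => xxSiSiS   [S -> x S i S]
xxSiSiS => xxsiSiS   [S -> s]
xxsiSiS => xxsixSiSiS   [S -> x S i S]
xxsixSiSiS => xxsixxSiSiSiS   [S -> x S i S]
xxsixxSiSiSiS => xxsixxsiSiSiS   [S -> s]
xxsixxsiSiSiS => xxsixxsisiSiS   [S -> s]
xxsixxsisiSiS => xxsixxsisisiS   [S -> s]
xxsixxsisisiS => xxsixxsisisis   [S -> s]

S => xSiS => xxSiSiS => xxsiSiS => xxsixSiSiS => xxsixxSiSiSiS => xxsixxsiSiSiS => xxsixxsisiSiS => xxsixxsisisiS => xxsixxsisisis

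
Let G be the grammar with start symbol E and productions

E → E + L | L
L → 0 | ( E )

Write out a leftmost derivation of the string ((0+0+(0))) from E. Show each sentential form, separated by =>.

E => L => (E) => (L) => ((E)) => ((E+L)) => ((E+L+L)) => ((L+L+L)) => ((0+L+L)) => ((0+0+L)) => ((0+0+(E))) => ((0+0+(L))) => ((0+0+(0)))

E => L   [E → L]
L => (E)   [L → ( E )]
(E) => (L)   [E → L]
(L) => ((E))   [L → ( E )]
((E)) => ((E+L))   [E → E + L]
((E+L)) => ((E+L+L))   [E → E + L]
((E+L+L)) => ((L+L+L))   [E → L]
((L+L+L)) => ((0+L+L))   [L → 0]
((0+L+L)) => ((0+0+L))   [L → 0]
((0+0+L)) => ((0+0+(E)))   [L → ( E )]
((0+0+(E))) => ((0+0+(L)))   [E → L]
((0+0+(L))) => ((0+0+(0)))   [L → 0]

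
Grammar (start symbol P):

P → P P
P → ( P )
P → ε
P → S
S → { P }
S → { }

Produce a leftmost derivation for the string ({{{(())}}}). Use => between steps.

P => (P) => (PP) => (SP) => ({P}P) => ({S}P) => ({{P}}P) => ({{S}}P) => ({{{P}}}P) => ({{{(P)}}}P) => ({{{((P))}}}P) => ({{{(())}}}P) => ({{{(())}}})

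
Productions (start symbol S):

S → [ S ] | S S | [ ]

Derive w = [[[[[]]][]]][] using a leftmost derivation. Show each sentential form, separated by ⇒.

S⇒SS⇒[S]S⇒[[S]]S⇒[[SS]]S⇒[[[S]S]]S⇒[[[[S]]S]]S⇒[[[[[]]]S]]S⇒[[[[[]]][]]]S⇒[[[[[]]][]]][]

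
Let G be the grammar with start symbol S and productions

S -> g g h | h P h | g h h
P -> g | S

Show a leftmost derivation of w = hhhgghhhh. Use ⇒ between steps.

S ⇒ hPh ⇒ hSh ⇒ hhPhh ⇒ hhShh ⇒ hhhPhhh ⇒ hhhShhh ⇒ hhhgghhhh

S ⇒ hPh   [S -> h P h]
hPh ⇒ hSh   [P -> S]
hSh ⇒ hhPhh   [S -> h P h]
hhPhh ⇒ hhShh   [P -> S]
hhShh ⇒ hhhPhhh   [S -> h P h]
hhhPhhh ⇒ hhhShhh   [P -> S]
hhhShhh ⇒ hhhgghhhh   [S -> g g h]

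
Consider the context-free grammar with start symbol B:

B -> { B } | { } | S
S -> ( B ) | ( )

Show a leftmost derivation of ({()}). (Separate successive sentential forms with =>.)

B => S => (B) => ({B}) => ({S}) => ({()})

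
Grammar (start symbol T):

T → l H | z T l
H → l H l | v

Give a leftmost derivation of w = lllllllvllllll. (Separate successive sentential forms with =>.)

T => lH => llHl => lllHll => llllHlll => lllllHllll => llllllHlllll => lllllllHllllll => lllllllvllllll

T => lH   [T → l H]
lH => llHl   [H → l H l]
llHl => lllHll   [H → l H l]
lllHll => llllHlll   [H → l H l]
llllHlll => lllllHllll   [H → l H l]
lllllHllll => llllllHlllll   [H → l H l]
llllllHlllll => lllllllHllllll   [H → l H l]
lllllllHllllll => lllllllvllllll   [H → v]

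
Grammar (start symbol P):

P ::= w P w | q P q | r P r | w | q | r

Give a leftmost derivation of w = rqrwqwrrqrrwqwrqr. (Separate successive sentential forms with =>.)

P => rPr   [P ::= r P r]
rPr => rqPqr   [P ::= q P q]
rqPqr => rqrPrqr   [P ::= r P r]
rqrPrqr => rqrwPwrqr   [P ::= w P w]
rqrwPwrqr => rqrwqPqwrqr   [P ::= q P q]
rqrwqPqwrqr => rqrwqwPwqwrqr   [P ::= w P w]
rqrwqwPwqwrqr => rqrwqwrPrwqwrqr   [P ::= r P r]
rqrwqwrPrwqwrqr => rqrwqwrrPrrwqwrqr   [P ::= r P r]
rqrwqwrrPrrwqwrqr => rqrwqwrrqrrwqwrqr   [P ::= q]

P => rPr => rqPqr => rqrPrqr => rqrwPwrqr => rqrwqPqwrqr => rqrwqwPwqwrqr => rqrwqwrPrwqwrqr => rqrwqwrrPrrwqwrqr => rqrwqwrrqrrwqwrqr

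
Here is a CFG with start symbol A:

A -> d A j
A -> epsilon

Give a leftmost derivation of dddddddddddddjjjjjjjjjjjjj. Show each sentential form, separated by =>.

A => dAj => ddAjj => dddAjjj => ddddAjjjj => dddddAjjjjj => ddddddAjjjjjj => dddddddAjjjjjjj => ddddddddAjjjjjjjj => dddddddddAjjjjjjjjj => ddddddddddAjjjjjjjjjj => dddddddddddAjjjjjjjjjjj => ddddddddddddAjjjjjjjjjjjj => dddddddddddddAjjjjjjjjjjjjj => dddddddddddddjjjjjjjjjjjjj

A => dAj   [A -> d A j]
dAj => ddAjj   [A -> d A j]
ddAjj => dddAjjj   [A -> d A j]
dddAjjj => ddddAjjjj   [A -> d A j]
ddddAjjjj => dddddAjjjjj   [A -> d A j]
dddddAjjjjj => ddddddAjjjjjj   [A -> d A j]
ddddddAjjjjjj => dddddddAjjjjjjj   [A -> d A j]
dddddddAjjjjjjj => ddddddddAjjjjjjjj   [A -> d A j]
ddddddddAjjjjjjjj => dddddddddAjjjjjjjjj   [A -> d A j]
dddddddddAjjjjjjjjj => ddddddddddAjjjjjjjjjj   [A -> d A j]
ddddddddddAjjjjjjjjjj => dddddddddddAjjjjjjjjjjj   [A -> d A j]
dddddddddddAjjjjjjjjjjj => ddddddddddddAjjjjjjjjjjjj   [A -> d A j]
ddddddddddddAjjjjjjjjjjjj => dddddddddddddAjjjjjjjjjjjjj   [A -> d A j]
dddddddddddddAjjjjjjjjjjjjj => dddddddddddddjjjjjjjjjjjjj   [A -> epsilon]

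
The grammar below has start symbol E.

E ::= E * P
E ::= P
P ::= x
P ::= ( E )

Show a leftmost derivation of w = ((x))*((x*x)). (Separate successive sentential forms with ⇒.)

E ⇒ E*P ⇒ P*P ⇒ (E)*P ⇒ (P)*P ⇒ ((E))*P ⇒ ((P))*P ⇒ ((x))*P ⇒ ((x))*(E) ⇒ ((x))*(P) ⇒ ((x))*((E)) ⇒ ((x))*((E*P)) ⇒ ((x))*((P*P)) ⇒ ((x))*((x*P)) ⇒ ((x))*((x*x))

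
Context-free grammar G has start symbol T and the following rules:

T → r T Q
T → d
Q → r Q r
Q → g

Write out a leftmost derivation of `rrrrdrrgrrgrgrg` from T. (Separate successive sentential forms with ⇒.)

T ⇒ rTQ   [T → r T Q]
rTQ ⇒ rrTQQ   [T → r T Q]
rrTQQ ⇒ rrrTQQQ   [T → r T Q]
rrrTQQQ ⇒ rrrrTQQQQ   [T → r T Q]
rrrrTQQQQ ⇒ rrrrdQQQQ   [T → d]
rrrrdQQQQ ⇒ rrrrdrQrQQQ   [Q → r Q r]
rrrrdrQrQQQ ⇒ rrrrdrrQrrQQQ   [Q → r Q r]
rrrrdrrQrrQQQ ⇒ rrrrdrrgrrQQQ   [Q → g]
rrrrdrrgrrQQQ ⇒ rrrrdrrgrrgQQ   [Q → g]
rrrrdrrgrrgQQ ⇒ rrrrdrrgrrgrQrQ   [Q → r Q r]
rrrrdrrgrrgrQrQ ⇒ rrrrdrrgrrgrgrQ   [Q → g]
rrrrdrrgrrgrgrQ ⇒ rrrrdrrgrrgrgrg   [Q → g]

T ⇒ rTQ ⇒ rrTQQ ⇒ rrrTQQQ ⇒ rrrrTQQQQ ⇒ rrrrdQQQQ ⇒ rrrrdrQrQQQ ⇒ rrrrdrrQrrQQQ ⇒ rrrrdrrgrrQQQ ⇒ rrrrdrrgrrgQQ ⇒ rrrrdrrgrrgrQrQ ⇒ rrrrdrrgrrgrgrQ ⇒ rrrrdrrgrrgrgrg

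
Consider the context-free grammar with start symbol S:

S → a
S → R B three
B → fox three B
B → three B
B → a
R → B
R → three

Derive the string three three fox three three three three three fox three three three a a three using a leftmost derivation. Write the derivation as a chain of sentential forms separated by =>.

S => R B three => B B three => three B B three => three three B B three => three three fox three B B three => three three fox three three B B three => three three fox three three three B B three => three three fox three three three three B B three => three three fox three three three three three B B three => three three fox three three three three three fox three B B three => three three fox three three three three three fox three three B B three => three three fox three three three three three fox three three three B B three => three three fox three three three three three fox three three three a B three => three three fox three three three three three fox three three three a a three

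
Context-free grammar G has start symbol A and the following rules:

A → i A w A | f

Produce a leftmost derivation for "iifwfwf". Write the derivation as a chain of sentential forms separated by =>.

A => iAwA   [A → i A w A]
iAwA => iiAwAwA   [A → i A w A]
iiAwAwA => iifwAwA   [A → f]
iifwAwA => iifwfwA   [A → f]
iifwfwA => iifwfwf   [A → f]

A => iAwA => iiAwAwA => iifwAwA => iifwfwA => iifwfwf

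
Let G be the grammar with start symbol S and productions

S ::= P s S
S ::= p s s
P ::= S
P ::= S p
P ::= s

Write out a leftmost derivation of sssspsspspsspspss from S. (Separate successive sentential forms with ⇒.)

S⇒PsS⇒SpsS⇒PsSpsS⇒ssSpsS⇒ssPsSpsS⇒ssSpsSpsS⇒ssPsSpsSpsS⇒ssssSpsSpsS⇒sssspsspsSpsS⇒sssspsspspsspsS⇒sssspsspspsspspss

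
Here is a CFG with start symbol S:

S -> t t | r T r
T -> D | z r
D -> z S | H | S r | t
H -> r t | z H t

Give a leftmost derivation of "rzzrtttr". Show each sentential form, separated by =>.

S => rTr   [S -> r T r]
rTr => rDr   [T -> D]
rDr => rHr   [D -> H]
rHr => rzHtr   [H -> z H t]
rzHtr => rzzHttr   [H -> z H t]
rzzHttr => rzzrtttr   [H -> r t]

S=>rTr=>rDr=>rHr=>rzHtr=>rzzHttr=>rzzrtttr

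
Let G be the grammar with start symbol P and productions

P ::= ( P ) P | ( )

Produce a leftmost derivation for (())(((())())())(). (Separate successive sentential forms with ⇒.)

P ⇒ (P)P ⇒ (())P ⇒ (())(P)P ⇒ (())((P)P)P ⇒ (())(((P)P)P)P ⇒ (())(((())P)P)P ⇒ (())(((())())P)P ⇒ (())(((())())())P ⇒ (())(((())())())()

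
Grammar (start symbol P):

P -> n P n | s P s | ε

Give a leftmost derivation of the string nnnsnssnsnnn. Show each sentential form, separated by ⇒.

P ⇒ nPn   [P -> n P n]
nPn ⇒ nnPnn   [P -> n P n]
nnPnn ⇒ nnnPnnn   [P -> n P n]
nnnPnnn ⇒ nnnsPsnnn   [P -> s P s]
nnnsPsnnn ⇒ nnnsnPnsnnn   [P -> n P n]
nnnsnPnsnnn ⇒ nnnsnsPsnsnnn   [P -> s P s]
nnnsnsPsnsnnn ⇒ nnnsnssnsnnn   [P -> ε]

P⇒nPn⇒nnPnn⇒nnnPnnn⇒nnnsPsnnn⇒nnnsnPnsnnn⇒nnnsnsPsnsnnn⇒nnnsnssnsnnn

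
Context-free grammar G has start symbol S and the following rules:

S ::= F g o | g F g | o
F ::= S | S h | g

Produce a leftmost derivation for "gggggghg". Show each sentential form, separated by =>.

S => gFg   [S ::= g F g]
gFg => gShg   [F ::= S h]
gShg => ggFghg   [S ::= g F g]
ggFghg => ggSghg   [F ::= S]
ggSghg => gggFgghg   [S ::= g F g]
gggFgghg => gggggghg   [F ::= g]

S => gFg => gShg => ggFghg => ggSghg => gggFgghg => gggggghg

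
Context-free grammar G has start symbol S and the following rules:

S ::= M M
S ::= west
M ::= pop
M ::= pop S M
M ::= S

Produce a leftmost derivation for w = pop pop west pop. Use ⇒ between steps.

S ⇒ M M ⇒ S M ⇒ M M M ⇒ pop M M ⇒ pop S M ⇒ pop M M M ⇒ pop pop M M ⇒ pop pop S M ⇒ pop pop west M ⇒ pop pop west pop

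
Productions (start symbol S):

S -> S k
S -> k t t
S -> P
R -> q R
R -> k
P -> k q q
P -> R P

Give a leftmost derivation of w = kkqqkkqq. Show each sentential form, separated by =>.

S => P   [S -> P]
P => RP   [P -> R P]
RP => kP   [R -> k]
kP => kRP   [P -> R P]
kRP => kkP   [R -> k]
kkP => kkRP   [P -> R P]
kkRP => kkqRP   [R -> q R]
kkqRP => kkqqRP   [R -> q R]
kkqqRP => kkqqkP   [R -> k]
kkqqkP => kkqqkkqq   [P -> k q q]

S=>P=>RP=>kP=>kRP=>kkP=>kkRP=>kkqRP=>kkqqRP=>kkqqkP=>kkqqkkqq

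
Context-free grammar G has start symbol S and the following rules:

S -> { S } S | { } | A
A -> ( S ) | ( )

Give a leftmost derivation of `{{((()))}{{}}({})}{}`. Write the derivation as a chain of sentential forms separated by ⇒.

S ⇒ {S}S   [S -> { S } S]
{S}S ⇒ {{S}S}S   [S -> { S } S]
{{S}S}S ⇒ {{A}S}S   [S -> A]
{{A}S}S ⇒ {{(S)}S}S   [A -> ( S )]
{{(S)}S}S ⇒ {{(A)}S}S   [S -> A]
{{(A)}S}S ⇒ {{((S))}S}S   [A -> ( S )]
{{((S))}S}S ⇒ {{((A))}S}S   [S -> A]
{{((A))}S}S ⇒ {{((()))}S}S   [A -> ( )]
{{((()))}S}S ⇒ {{((()))}{S}S}S   [S -> { S } S]
{{((()))}{S}S}S ⇒ {{((()))}{{}}S}S   [S -> { }]
{{((()))}{{}}S}S ⇒ {{((()))}{{}}A}S   [S -> A]
{{((()))}{{}}A}S ⇒ {{((()))}{{}}(S)}S   [A -> ( S )]
{{((()))}{{}}(S)}S ⇒ {{((()))}{{}}({})}S   [S -> { }]
{{((()))}{{}}({})}S ⇒ {{((()))}{{}}({})}{}   [S -> { }]

S ⇒ {S}S ⇒ {{S}S}S ⇒ {{A}S}S ⇒ {{(S)}S}S ⇒ {{(A)}S}S ⇒ {{((S))}S}S ⇒ {{((A))}S}S ⇒ {{((()))}S}S ⇒ {{((()))}{S}S}S ⇒ {{((()))}{{}}S}S ⇒ {{((()))}{{}}A}S ⇒ {{((()))}{{}}(S)}S ⇒ {{((()))}{{}}({})}S ⇒ {{((()))}{{}}({})}{}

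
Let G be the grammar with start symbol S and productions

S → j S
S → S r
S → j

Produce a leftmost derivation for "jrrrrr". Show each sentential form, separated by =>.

S => Sr => Srr => Srrr => Srrrr => Srrrrr => jrrrrr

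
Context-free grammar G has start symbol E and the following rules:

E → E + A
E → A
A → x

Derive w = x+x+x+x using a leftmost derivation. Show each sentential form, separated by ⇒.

E ⇒ E+A ⇒ E+A+A ⇒ E+A+A+A ⇒ A+A+A+A ⇒ x+A+A+A ⇒ x+x+A+A ⇒ x+x+x+A ⇒ x+x+x+x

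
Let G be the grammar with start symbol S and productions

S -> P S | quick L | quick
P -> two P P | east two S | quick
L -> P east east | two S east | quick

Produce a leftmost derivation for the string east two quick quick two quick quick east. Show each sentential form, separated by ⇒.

S ⇒ P S ⇒ east two S S ⇒ east two quick S ⇒ east two quick quick L ⇒ east two quick quick two S east ⇒ east two quick quick two P S east ⇒ east two quick quick two quick S east ⇒ east two quick quick two quick quick east

S ⇒ P S   [S -> P S]
P S ⇒ east two S S   [P -> east two S]
east two S S ⇒ east two quick S   [S -> quick]
east two quick S ⇒ east two quick quick L   [S -> quick L]
east two quick quick L ⇒ east two quick quick two S east   [L -> two S east]
east two quick quick two S east ⇒ east two quick quick two P S east   [S -> P S]
east two quick quick two P S east ⇒ east two quick quick two quick S east   [P -> quick]
east two quick quick two quick S east ⇒ east two quick quick two quick quick east   [S -> quick]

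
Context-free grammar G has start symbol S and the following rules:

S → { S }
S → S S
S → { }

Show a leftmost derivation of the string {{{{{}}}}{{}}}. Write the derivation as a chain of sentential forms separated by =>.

S => {S}   [S → { S }]
{S} => {SS}   [S → S S]
{SS} => {{S}S}   [S → { S }]
{{S}S} => {{{S}}S}   [S → { S }]
{{{S}}S} => {{{{S}}}S}   [S → { S }]
{{{{S}}}S} => {{{{{}}}}S}   [S → { }]
{{{{{}}}}S} => {{{{{}}}}{S}}   [S → { S }]
{{{{{}}}}{S}} => {{{{{}}}}{{}}}   [S → { }]

S=>{S}=>{SS}=>{{S}S}=>{{{S}}S}=>{{{{S}}}S}=>{{{{{}}}}S}=>{{{{{}}}}{S}}=>{{{{{}}}}{{}}}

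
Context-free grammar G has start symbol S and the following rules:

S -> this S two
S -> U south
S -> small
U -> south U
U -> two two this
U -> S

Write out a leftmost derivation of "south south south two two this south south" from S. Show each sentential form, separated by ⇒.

S ⇒ U south ⇒ south U south ⇒ south S south ⇒ south U south south ⇒ south south U south south ⇒ south south south U south south ⇒ south south south two two this south south

S ⇒ U south   [S -> U south]
U south ⇒ south U south   [U -> south U]
south U south ⇒ south S south   [U -> S]
south S south ⇒ south U south south   [S -> U south]
south U south south ⇒ south south U south south   [U -> south U]
south south U south south ⇒ south south south U south south   [U -> south U]
south south south U south south ⇒ south south south two two this south south   [U -> two two this]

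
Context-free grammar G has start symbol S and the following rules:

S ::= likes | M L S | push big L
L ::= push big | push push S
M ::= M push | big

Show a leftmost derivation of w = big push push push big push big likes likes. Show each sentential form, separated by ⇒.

S ⇒ M L S   [S ::= M L S]
M L S ⇒ M push L S   [M ::= M push]
M push L S ⇒ big push L S   [M ::= big]
big push L S ⇒ big push push push S S   [L ::= push push S]
big push push push S S ⇒ big push push push M L S S   [S ::= M L S]
big push push push M L S S ⇒ big push push push big L S S   [M ::= big]
big push push push big L S S ⇒ big push push push big push big S S   [L ::= push big]
big push push push big push big S S ⇒ big push push push big push big likes S   [S ::= likes]
big push push push big push big likes S ⇒ big push push push big push big likes likes   [S ::= likes]

S ⇒ M L S ⇒ M push L S ⇒ big push L S ⇒ big push push push S S ⇒ big push push push M L S S ⇒ big push push push big L S S ⇒ big push push push big push big S S ⇒ big push push push big push big likes S ⇒ big push push push big push big likes likes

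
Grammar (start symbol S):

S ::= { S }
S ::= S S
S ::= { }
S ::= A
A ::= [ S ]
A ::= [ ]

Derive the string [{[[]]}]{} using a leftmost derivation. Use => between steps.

S => SS => AS => [S]S => [{S}]S => [{A}]S => [{[S]}]S => [{[A]}]S => [{[[]]}]S => [{[[]]}]{}

S => SS   [S ::= S S]
SS => AS   [S ::= A]
AS => [S]S   [A ::= [ S ]]
[S]S => [{S}]S   [S ::= { S }]
[{S}]S => [{A}]S   [S ::= A]
[{A}]S => [{[S]}]S   [A ::= [ S ]]
[{[S]}]S => [{[A]}]S   [S ::= A]
[{[A]}]S => [{[[]]}]S   [A ::= [ ]]
[{[[]]}]S => [{[[]]}]{}   [S ::= { }]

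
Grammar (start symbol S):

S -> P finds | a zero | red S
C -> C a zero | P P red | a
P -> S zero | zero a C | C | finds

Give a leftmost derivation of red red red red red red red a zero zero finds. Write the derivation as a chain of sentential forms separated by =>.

S => red S   [S -> red S]
red S => red P finds   [S -> P finds]
red P finds => red S zero finds   [P -> S zero]
red S zero finds => red red S zero finds   [S -> red S]
red red S zero finds => red red red S zero finds   [S -> red S]
red red red S zero finds => red red red red S zero finds   [S -> red S]
red red red red S zero finds => red red red red red S zero finds   [S -> red S]
red red red red red S zero finds => red red red red red red S zero finds   [S -> red S]
red red red red red red S zero finds => red red red red red red red S zero finds   [S -> red S]
red red red red red red red S zero finds => red red red red red red red a zero zero finds   [S -> a zero]

S => red S => red P finds => red S zero finds => red red S zero finds => red red red S zero finds => red red red red S zero finds => red red red red red S zero finds => red red red red red red S zero finds => red red red red red red red S zero finds => red red red red red red red a zero zero finds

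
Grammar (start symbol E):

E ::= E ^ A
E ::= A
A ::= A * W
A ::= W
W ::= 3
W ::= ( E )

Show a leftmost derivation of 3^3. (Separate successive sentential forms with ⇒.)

E⇒E^A⇒A^A⇒W^A⇒3^A⇒3^W⇒3^3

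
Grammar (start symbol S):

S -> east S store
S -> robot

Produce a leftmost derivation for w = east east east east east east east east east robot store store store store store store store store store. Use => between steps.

S => east S store => east east S store store => east east east S store store store => east east east east S store store store store => east east east east east S store store store store store => east east east east east east S store store store store store store => east east east east east east east S store store store store store store store => east east east east east east east east S store store store store store store store store => east east east east east east east east east S store store store store store store store store store => east east east east east east east east east robot store store store store store store store store store

S => east S store   [S -> east S store]
east S store => east east S store store   [S -> east S store]
east east S store store => east east east S store store store   [S -> east S store]
east east east S store store store => east east east east S store store store store   [S -> east S store]
east east east east S store store store store => east east east east east S store store store store store   [S -> east S store]
east east east east east S store store store store store => east east east east east east S store store store store store store   [S -> east S store]
east east east east east east S store store store store store store => east east east east east east east S store store store store store store store   [S -> east S store]
east east east east east east east S store store store store store store store => east east east east east east east east S store store store store store store store store   [S -> east S store]
east east east east east east east east S store store store store store store store store => east east east east east east east east east S store store store store store store store store store   [S -> east S store]
east east east east east east east east east S store store store store store store store store store => east east east east east east east east east robot store store store store store store store store store   [S -> robot]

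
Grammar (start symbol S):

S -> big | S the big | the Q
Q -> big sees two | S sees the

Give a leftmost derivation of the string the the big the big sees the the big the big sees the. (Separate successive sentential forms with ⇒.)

S ⇒ the Q ⇒ the S sees the ⇒ the S the big sees the ⇒ the S the big the big sees the ⇒ the the Q the big the big sees the ⇒ the the S sees the the big the big sees the ⇒ the the S the big sees the the big the big sees the ⇒ the the big the big sees the the big the big sees the

S ⇒ the Q   [S -> the Q]
the Q ⇒ the S sees the   [Q -> S sees the]
the S sees the ⇒ the S the big sees the   [S -> S the big]
the S the big sees the ⇒ the S the big the big sees the   [S -> S the big]
the S the big the big sees the ⇒ the the Q the big the big sees the   [S -> the Q]
the the Q the big the big sees the ⇒ the the S sees the the big the big sees the   [Q -> S sees the]
the the S sees the the big the big sees the ⇒ the the S the big sees the the big the big sees the   [S -> S the big]
the the S the big sees the the big the big sees the ⇒ the the big the big sees the the big the big sees the   [S -> big]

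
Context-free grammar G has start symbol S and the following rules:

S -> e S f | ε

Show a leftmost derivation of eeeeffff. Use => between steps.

S => eSf => eeSff => eeeSfff => eeeeSffff => eeeeffff

S => eSf   [S -> e S f]
eSf => eeSff   [S -> e S f]
eeSff => eeeSfff   [S -> e S f]
eeeSfff => eeeeSffff   [S -> e S f]
eeeeSffff => eeeeffff   [S -> ε]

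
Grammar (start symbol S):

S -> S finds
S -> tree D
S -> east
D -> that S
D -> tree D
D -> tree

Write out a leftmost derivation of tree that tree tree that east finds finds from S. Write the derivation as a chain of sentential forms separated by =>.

S => tree D => tree that S => tree that tree D => tree that tree tree D => tree that tree tree that S => tree that tree tree that S finds => tree that tree tree that S finds finds => tree that tree tree that east finds finds

S => tree D   [S -> tree D]
tree D => tree that S   [D -> that S]
tree that S => tree that tree D   [S -> tree D]
tree that tree D => tree that tree tree D   [D -> tree D]
tree that tree tree D => tree that tree tree that S   [D -> that S]
tree that tree tree that S => tree that tree tree that S finds   [S -> S finds]
tree that tree tree that S finds => tree that tree tree that S finds finds   [S -> S finds]
tree that tree tree that S finds finds => tree that tree tree that east finds finds   [S -> east]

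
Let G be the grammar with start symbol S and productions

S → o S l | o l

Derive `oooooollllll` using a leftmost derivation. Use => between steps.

S => oSl => ooSll => oooSlll => ooooSllll => oooooSlllll => oooooollllll

S => oSl   [S → o S l]
oSl => ooSll   [S → o S l]
ooSll => oooSlll   [S → o S l]
oooSlll => ooooSllll   [S → o S l]
ooooSllll => oooooSlllll   [S → o S l]
oooooSlllll => oooooollllll   [S → o l]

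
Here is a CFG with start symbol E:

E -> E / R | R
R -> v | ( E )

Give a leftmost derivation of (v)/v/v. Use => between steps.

E => E/R => E/R/R => R/R/R => (E)/R/R => (R)/R/R => (v)/R/R => (v)/v/R => (v)/v/v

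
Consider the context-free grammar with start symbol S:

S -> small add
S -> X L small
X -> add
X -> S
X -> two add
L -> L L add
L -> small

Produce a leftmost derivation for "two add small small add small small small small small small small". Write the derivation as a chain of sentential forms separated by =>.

S => X L small => S L small => X L small L small => S L small L small => X L small L small L small => S L small L small L small => X L small L small L small L small => two add L small L small L small L small => two add L L add small L small L small L small => two add small L add small L small L small L small => two add small small add small L small L small L small => two add small small add small small small L small L small => two add small small add small small small small small L small => two add small small add small small small small small small small

S => X L small   [S -> X L small]
X L small => S L small   [X -> S]
S L small => X L small L small   [S -> X L small]
X L small L small => S L small L small   [X -> S]
S L small L small => X L small L small L small   [S -> X L small]
X L small L small L small => S L small L small L small   [X -> S]
S L small L small L small => X L small L small L small L small   [S -> X L small]
X L small L small L small L small => two add L small L small L small L small   [X -> two add]
two add L small L small L small L small => two add L L add small L small L small L small   [L -> L L add]
two add L L add small L small L small L small => two add small L add small L small L small L small   [L -> small]
two add small L add small L small L small L small => two add small small add small L small L small L small   [L -> small]
two add small small add small L small L small L small => two add small small add small small small L small L small   [L -> small]
two add small small add small small small L small L small => two add small small add small small small small small L small   [L -> small]
two add small small add small small small small small L small => two add small small add small small small small small small small   [L -> small]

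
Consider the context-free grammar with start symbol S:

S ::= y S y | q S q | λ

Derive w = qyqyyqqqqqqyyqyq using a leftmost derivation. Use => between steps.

S => qSq   [S ::= q S q]
qSq => qySyq   [S ::= y S y]
qySyq => qyqSqyq   [S ::= q S q]
qyqSqyq => qyqySyqyq   [S ::= y S y]
qyqySyqyq => qyqyySyyqyq   [S ::= y S y]
qyqyySyyqyq => qyqyyqSqyyqyq   [S ::= q S q]
qyqyyqSqyyqyq => qyqyyqqSqqyyqyq   [S ::= q S q]
qyqyyqqSqqyyqyq => qyqyyqqqSqqqyyqyq   [S ::= q S q]
qyqyyqqqSqqqyyqyq => qyqyyqqqqqqyyqyq   [S ::= λ]

S=>qSq=>qySyq=>qyqSqyq=>qyqySyqyq=>qyqyySyyqyq=>qyqyyqSqyyqyq=>qyqyyqqSqqyyqyq=>qyqyyqqqSqqqyyqyq=>qyqyyqqqqqqyyqyq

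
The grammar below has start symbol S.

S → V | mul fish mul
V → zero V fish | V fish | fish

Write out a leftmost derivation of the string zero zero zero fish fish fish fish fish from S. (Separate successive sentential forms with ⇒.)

S ⇒ V   [S → V]
V ⇒ V fish   [V → V fish]
V fish ⇒ zero V fish fish   [V → zero V fish]
zero V fish fish ⇒ zero zero V fish fish fish   [V → zero V fish]
zero zero V fish fish fish ⇒ zero zero zero V fish fish fish fish   [V → zero V fish]
zero zero zero V fish fish fish fish ⇒ zero zero zero fish fish fish fish fish   [V → fish]

S ⇒ V ⇒ V fish ⇒ zero V fish fish ⇒ zero zero V fish fish fish ⇒ zero zero zero V fish fish fish fish ⇒ zero zero zero fish fish fish fish fish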